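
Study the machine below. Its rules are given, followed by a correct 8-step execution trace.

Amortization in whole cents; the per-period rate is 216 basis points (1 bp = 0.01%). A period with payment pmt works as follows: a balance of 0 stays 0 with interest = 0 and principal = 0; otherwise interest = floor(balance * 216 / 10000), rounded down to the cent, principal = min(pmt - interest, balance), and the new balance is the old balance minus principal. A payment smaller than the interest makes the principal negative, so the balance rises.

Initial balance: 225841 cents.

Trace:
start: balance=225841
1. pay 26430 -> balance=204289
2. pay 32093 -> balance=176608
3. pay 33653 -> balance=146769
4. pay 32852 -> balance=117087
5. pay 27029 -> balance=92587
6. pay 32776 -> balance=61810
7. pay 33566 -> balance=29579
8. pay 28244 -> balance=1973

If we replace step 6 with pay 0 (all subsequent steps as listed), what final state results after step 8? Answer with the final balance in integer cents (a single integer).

36181

(re-executing from step 6 with the substitution; state before step 6: balance=92587)
6. pay 0 -> balance=94586
7. pay 33566 -> balance=63063
8. pay 28244 -> balance=36181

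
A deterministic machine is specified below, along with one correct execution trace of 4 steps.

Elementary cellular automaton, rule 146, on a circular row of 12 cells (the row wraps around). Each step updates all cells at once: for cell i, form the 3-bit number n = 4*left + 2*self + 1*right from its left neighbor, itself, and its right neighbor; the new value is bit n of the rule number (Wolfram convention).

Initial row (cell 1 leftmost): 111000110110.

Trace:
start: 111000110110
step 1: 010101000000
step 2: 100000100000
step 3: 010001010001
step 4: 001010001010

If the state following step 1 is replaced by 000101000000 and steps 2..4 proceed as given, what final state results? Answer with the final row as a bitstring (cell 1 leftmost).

state after step 1 := 000101000000
step 2: 001000100000
step 3: 010101010000
step 4: 100000001000

100000001000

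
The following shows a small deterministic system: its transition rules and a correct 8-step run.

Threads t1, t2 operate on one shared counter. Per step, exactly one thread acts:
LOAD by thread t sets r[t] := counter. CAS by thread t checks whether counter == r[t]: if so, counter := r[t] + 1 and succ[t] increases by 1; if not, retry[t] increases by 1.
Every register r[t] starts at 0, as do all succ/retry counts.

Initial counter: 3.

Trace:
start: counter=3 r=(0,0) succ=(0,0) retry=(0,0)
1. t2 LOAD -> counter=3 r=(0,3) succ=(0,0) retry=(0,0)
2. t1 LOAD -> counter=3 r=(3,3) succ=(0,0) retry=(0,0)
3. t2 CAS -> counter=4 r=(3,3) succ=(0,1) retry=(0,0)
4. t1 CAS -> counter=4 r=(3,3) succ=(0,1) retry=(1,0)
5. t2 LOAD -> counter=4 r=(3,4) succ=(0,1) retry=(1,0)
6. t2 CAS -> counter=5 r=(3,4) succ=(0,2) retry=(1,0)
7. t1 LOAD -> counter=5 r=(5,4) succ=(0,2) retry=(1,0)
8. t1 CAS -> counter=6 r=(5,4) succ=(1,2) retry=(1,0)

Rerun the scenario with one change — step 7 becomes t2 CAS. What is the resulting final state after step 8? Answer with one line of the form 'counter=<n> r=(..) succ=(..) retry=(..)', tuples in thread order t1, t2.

counter=5 r=(3,4) succ=(0,2) retry=(2,1)

(re-executing from step 7 with the substitution; state before step 7: counter=5 r=(3,4) succ=(0,2) retry=(1,0))
7. t2 CAS -> counter=5 r=(3,4) succ=(0,2) retry=(1,1)
8. t1 CAS -> counter=5 r=(3,4) succ=(0,2) retry=(2,1)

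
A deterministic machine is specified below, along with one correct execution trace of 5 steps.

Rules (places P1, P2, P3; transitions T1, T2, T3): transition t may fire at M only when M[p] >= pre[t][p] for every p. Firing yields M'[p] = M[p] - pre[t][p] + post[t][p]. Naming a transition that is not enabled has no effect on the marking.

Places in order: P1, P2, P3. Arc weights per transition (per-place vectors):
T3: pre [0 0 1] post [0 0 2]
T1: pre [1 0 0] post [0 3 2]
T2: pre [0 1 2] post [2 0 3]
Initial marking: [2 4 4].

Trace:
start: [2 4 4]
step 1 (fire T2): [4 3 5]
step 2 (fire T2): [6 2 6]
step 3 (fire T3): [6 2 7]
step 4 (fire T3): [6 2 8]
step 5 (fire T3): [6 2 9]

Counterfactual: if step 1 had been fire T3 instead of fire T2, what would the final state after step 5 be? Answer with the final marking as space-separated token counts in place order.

(re-executing from step 1 with the substitution; state before step 1: [2 4 4])
step 1 (fire T3): [2 4 5]
step 2 (fire T2): [4 3 6]
step 3 (fire T3): [4 3 7]
step 4 (fire T3): [4 3 8]
step 5 (fire T3): [4 3 9]

4 3 9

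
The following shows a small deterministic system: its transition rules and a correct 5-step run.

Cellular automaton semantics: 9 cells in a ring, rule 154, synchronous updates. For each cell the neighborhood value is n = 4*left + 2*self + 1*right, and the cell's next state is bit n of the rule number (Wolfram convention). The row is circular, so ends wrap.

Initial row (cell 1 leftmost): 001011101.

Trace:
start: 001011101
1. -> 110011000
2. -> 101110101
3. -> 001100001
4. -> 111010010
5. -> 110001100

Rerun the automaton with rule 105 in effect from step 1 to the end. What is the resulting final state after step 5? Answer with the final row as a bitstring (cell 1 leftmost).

110010100

(re-executing steps 1..5 under rule 105; state before step 1: 001011101)
1. -> 000110110
2. -> 110111110
3. -> 111100011
4. -> 000101010
5. -> 110010100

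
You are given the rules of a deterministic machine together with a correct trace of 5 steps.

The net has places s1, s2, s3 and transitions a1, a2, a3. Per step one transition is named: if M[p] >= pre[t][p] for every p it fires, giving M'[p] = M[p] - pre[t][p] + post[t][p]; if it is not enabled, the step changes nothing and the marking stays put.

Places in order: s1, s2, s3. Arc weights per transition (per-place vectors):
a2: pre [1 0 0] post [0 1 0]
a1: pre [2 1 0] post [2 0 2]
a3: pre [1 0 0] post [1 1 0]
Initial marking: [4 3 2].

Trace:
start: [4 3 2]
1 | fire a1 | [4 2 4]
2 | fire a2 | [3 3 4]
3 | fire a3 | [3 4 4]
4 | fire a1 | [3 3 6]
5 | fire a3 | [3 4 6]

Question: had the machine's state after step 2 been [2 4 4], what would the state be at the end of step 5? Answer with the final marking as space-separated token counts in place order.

state after step 2 := [2 4 4]
3 | fire a3 | [2 5 4]
4 | fire a1 | [2 4 6]
5 | fire a3 | [2 5 6]

2 5 6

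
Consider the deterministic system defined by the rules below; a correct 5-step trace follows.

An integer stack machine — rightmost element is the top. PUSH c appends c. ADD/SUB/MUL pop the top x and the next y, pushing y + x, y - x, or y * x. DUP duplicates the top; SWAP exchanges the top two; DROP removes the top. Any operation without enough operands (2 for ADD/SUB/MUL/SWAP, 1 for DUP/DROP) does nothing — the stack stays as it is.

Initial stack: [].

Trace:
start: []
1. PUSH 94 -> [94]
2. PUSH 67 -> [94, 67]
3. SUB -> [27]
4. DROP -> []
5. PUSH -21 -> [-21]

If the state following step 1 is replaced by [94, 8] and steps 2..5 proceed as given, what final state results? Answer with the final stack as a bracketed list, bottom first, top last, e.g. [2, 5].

state after step 1 := [94, 8]
2. PUSH 67 -> [94, 8, 67]
3. SUB -> [94, -59]
4. DROP -> [94]
5. PUSH -21 -> [94, -21]

[94, -21]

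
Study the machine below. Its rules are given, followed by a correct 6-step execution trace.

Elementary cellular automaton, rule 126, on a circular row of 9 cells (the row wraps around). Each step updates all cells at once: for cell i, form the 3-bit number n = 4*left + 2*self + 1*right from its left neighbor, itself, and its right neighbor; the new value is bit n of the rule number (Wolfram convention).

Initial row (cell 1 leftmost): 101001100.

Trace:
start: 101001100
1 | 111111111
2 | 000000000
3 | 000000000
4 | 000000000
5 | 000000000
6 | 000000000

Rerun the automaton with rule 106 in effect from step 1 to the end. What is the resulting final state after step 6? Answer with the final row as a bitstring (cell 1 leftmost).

(re-executing steps 1..6 under rule 106; state before step 1: 101001100)
1 | 010011101
2 | 100110110
3 | 001111111
4 | 011000001
5 | 111000010
6 | 101000101

101000101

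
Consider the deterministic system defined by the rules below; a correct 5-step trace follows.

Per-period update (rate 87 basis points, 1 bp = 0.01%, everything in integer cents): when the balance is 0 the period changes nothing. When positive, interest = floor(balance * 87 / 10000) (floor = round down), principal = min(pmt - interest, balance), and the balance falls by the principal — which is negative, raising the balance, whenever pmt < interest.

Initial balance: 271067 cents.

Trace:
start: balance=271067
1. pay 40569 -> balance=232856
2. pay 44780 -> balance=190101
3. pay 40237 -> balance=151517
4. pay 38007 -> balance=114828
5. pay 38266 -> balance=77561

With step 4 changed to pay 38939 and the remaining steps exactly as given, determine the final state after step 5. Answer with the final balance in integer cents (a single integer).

(re-executing from step 4 with the substitution; state before step 4: balance=151517)
4. pay 38939 -> balance=113896
5. pay 38266 -> balance=76620

76620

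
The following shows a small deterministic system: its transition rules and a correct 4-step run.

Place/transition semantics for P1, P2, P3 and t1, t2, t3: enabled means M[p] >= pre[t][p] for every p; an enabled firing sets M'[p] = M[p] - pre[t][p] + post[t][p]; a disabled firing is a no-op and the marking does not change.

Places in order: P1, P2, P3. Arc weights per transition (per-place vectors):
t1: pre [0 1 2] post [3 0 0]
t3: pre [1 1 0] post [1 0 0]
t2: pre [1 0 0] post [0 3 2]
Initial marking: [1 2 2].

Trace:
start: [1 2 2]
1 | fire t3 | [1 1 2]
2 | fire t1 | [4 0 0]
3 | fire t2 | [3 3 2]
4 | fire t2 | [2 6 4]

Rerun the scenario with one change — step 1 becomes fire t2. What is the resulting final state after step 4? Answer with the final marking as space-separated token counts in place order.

1 10 6

(re-executing from step 1 with the substitution; state before step 1: [1 2 2])
1 | fire t2 | [0 5 4]
2 | fire t1 | [3 4 2]
3 | fire t2 | [2 7 4]
4 | fire t2 | [1 10 6]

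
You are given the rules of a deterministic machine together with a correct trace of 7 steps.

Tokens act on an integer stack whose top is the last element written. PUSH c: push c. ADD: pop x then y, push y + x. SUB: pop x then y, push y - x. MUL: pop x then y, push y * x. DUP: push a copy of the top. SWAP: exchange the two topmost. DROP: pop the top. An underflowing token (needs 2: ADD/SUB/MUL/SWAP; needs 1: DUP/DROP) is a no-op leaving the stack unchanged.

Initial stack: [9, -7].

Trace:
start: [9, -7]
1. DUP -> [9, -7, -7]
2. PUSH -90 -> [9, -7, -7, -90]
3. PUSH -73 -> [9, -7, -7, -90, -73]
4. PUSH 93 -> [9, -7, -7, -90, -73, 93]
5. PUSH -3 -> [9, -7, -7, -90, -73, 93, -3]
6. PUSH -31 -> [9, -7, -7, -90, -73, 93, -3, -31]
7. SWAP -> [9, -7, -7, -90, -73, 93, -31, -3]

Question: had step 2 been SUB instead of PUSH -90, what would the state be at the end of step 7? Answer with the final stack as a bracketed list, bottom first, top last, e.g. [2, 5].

(re-executing from step 2 with the substitution; state before step 2: [9, -7, -7])
2. SUB -> [9, 0]
3. PUSH -73 -> [9, 0, -73]
4. PUSH 93 -> [9, 0, -73, 93]
5. PUSH -3 -> [9, 0, -73, 93, -3]
6. PUSH -31 -> [9, 0, -73, 93, -3, -31]
7. SWAP -> [9, 0, -73, 93, -31, -3]

[9, 0, -73, 93, -31, -3]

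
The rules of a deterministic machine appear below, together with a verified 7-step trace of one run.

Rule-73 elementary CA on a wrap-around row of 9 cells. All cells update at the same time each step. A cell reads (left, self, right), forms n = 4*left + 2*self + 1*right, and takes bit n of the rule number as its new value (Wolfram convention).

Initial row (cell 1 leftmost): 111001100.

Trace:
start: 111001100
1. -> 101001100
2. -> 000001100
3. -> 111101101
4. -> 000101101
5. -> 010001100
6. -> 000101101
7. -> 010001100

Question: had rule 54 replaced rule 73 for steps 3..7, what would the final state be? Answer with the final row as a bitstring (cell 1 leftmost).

(re-executing steps 3..7 under rule 54; state before step 3: 000001100)
3. -> 000010010
4. -> 000111111
5. -> 101000000
6. -> 111100001
7. -> 000010010

000010010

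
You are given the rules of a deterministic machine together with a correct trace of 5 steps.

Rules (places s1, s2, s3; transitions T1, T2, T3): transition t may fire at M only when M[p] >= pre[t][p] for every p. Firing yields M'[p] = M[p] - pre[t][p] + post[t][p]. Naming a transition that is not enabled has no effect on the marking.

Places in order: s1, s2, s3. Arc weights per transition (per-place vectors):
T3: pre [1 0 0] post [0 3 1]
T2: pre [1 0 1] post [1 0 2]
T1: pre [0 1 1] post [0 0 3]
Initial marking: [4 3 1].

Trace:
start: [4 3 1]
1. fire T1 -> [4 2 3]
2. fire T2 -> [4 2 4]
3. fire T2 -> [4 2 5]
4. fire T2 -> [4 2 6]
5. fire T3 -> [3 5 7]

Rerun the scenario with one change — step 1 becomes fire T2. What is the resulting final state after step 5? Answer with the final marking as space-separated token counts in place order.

(re-executing from step 1 with the substitution; state before step 1: [4 3 1])
1. fire T2 -> [4 3 2]
2. fire T2 -> [4 3 3]
3. fire T2 -> [4 3 4]
4. fire T2 -> [4 3 5]
5. fire T3 -> [3 6 6]

3 6 6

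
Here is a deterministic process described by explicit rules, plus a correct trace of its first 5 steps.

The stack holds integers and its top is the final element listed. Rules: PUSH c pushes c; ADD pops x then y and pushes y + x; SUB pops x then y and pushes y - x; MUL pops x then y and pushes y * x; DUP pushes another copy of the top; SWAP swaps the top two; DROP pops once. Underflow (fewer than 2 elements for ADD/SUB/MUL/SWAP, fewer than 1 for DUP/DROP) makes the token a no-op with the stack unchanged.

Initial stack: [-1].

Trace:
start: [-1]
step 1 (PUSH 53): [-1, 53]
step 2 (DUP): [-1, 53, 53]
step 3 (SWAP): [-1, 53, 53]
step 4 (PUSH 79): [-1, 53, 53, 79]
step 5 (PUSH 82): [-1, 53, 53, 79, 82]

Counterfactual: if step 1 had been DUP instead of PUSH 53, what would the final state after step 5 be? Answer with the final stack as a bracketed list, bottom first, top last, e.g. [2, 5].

[-1, -1, -1, 79, 82]

(re-executing from step 1 with the substitution; state before step 1: [-1])
step 1 (DUP): [-1, -1]
step 2 (DUP): [-1, -1, -1]
step 3 (SWAP): [-1, -1, -1]
step 4 (PUSH 79): [-1, -1, -1, 79]
step 5 (PUSH 82): [-1, -1, -1, 79, 82]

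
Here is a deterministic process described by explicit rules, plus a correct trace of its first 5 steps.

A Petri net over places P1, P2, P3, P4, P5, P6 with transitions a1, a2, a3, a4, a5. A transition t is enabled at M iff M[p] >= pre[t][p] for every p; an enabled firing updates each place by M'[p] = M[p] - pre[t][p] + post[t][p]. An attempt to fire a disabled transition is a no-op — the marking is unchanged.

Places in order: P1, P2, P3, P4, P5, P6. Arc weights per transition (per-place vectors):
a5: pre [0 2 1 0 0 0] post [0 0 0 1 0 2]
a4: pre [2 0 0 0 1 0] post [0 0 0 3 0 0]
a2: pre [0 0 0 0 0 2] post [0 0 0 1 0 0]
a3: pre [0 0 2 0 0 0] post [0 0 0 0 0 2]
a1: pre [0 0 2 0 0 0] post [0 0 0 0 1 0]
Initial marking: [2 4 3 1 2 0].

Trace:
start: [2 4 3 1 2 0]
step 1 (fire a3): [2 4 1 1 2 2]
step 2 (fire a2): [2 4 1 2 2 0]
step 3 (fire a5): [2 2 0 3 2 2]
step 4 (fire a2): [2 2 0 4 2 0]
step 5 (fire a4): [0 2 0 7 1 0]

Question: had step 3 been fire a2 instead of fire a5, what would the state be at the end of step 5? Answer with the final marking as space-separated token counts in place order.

0 4 1 5 1 0

(re-executing from step 3 with the substitution; state before step 3: [2 4 1 2 2 0])
step 3 (fire a2): [2 4 1 2 2 0]
step 4 (fire a2): [2 4 1 2 2 0]
step 5 (fire a4): [0 4 1 5 1 0]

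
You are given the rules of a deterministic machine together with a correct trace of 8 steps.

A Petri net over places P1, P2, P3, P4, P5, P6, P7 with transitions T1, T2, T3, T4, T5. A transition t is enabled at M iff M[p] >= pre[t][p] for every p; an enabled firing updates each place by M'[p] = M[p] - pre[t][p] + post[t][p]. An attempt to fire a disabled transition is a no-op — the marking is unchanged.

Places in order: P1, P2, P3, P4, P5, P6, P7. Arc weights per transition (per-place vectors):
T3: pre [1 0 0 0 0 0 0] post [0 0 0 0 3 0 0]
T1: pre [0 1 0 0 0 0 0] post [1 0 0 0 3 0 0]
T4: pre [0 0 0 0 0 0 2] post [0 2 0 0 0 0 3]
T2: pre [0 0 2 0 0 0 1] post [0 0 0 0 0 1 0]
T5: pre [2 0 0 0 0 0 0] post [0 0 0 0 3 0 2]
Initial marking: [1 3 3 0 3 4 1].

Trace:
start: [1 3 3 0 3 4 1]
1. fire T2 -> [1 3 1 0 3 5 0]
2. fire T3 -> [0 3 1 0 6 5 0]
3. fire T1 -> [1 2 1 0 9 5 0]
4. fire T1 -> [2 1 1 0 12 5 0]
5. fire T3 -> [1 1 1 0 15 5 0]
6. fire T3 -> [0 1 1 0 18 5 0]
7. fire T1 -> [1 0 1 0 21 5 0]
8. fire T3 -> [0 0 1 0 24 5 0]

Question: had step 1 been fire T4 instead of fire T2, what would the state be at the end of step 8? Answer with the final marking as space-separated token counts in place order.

0 0 3 0 24 4 1

(re-executing from step 1 with the substitution; state before step 1: [1 3 3 0 3 4 1])
1. fire T4 -> [1 3 3 0 3 4 1]
2. fire T3 -> [0 3 3 0 6 4 1]
3. fire T1 -> [1 2 3 0 9 4 1]
4. fire T1 -> [2 1 3 0 12 4 1]
5. fire T3 -> [1 1 3 0 15 4 1]
6. fire T3 -> [0 1 3 0 18 4 1]
7. fire T1 -> [1 0 3 0 21 4 1]
8. fire T3 -> [0 0 3 0 24 4 1]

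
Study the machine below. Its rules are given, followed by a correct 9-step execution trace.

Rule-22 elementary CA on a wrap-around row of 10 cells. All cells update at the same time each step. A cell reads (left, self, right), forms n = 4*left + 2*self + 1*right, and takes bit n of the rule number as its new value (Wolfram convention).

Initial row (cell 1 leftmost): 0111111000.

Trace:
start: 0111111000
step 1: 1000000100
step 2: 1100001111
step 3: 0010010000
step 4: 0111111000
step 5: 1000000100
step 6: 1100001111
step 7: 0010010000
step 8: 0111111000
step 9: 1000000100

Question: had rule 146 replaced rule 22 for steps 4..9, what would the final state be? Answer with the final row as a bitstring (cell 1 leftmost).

(re-executing steps 4..9 under rule 146; state before step 4: 0010010000)
step 4: 0101101000
step 5: 1000000100
step 6: 0100001011
step 7: 0010010000
step 8: 0101101000
step 9: 1000000100

1000000100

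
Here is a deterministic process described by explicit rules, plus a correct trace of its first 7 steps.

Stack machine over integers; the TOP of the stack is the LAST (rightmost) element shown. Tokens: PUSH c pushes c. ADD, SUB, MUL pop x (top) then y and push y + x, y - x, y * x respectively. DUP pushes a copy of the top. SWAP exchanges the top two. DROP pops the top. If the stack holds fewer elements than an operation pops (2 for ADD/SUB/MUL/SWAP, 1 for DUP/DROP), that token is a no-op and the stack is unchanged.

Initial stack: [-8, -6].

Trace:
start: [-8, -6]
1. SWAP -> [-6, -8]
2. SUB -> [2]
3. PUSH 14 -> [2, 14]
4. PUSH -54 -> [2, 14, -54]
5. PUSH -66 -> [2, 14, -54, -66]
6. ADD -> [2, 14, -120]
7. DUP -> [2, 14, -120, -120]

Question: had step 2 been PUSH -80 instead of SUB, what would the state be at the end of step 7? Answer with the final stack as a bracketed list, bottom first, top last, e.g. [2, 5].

[-6, -8, -80, 14, -120, -120]

(re-executing from step 2 with the substitution; state before step 2: [-6, -8])
2. PUSH -80 -> [-6, -8, -80]
3. PUSH 14 -> [-6, -8, -80, 14]
4. PUSH -54 -> [-6, -8, -80, 14, -54]
5. PUSH -66 -> [-6, -8, -80, 14, -54, -66]
6. ADD -> [-6, -8, -80, 14, -120]
7. DUP -> [-6, -8, -80, 14, -120, -120]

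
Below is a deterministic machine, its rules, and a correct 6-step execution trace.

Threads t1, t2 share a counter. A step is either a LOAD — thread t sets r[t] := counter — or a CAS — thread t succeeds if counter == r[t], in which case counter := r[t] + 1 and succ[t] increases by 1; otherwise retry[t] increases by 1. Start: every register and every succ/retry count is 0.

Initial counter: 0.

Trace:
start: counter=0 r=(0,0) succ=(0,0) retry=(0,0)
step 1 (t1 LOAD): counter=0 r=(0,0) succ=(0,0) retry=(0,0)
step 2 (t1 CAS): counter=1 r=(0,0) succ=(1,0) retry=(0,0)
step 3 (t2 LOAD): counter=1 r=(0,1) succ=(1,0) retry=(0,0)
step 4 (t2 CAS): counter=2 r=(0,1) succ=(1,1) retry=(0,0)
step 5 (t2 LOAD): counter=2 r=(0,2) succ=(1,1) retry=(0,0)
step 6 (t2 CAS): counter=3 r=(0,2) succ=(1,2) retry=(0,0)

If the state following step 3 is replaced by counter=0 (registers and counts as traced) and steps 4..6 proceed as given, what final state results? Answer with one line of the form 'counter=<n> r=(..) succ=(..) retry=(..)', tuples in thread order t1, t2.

state after step 3 := counter=0 r=(0,1) succ=(1,0) retry=(0,0)
step 4 (t2 CAS): counter=0 r=(0,1) succ=(1,0) retry=(0,1)
step 5 (t2 LOAD): counter=0 r=(0,0) succ=(1,0) retry=(0,1)
step 6 (t2 CAS): counter=1 r=(0,0) succ=(1,1) retry=(0,1)

counter=1 r=(0,0) succ=(1,1) retry=(0,1)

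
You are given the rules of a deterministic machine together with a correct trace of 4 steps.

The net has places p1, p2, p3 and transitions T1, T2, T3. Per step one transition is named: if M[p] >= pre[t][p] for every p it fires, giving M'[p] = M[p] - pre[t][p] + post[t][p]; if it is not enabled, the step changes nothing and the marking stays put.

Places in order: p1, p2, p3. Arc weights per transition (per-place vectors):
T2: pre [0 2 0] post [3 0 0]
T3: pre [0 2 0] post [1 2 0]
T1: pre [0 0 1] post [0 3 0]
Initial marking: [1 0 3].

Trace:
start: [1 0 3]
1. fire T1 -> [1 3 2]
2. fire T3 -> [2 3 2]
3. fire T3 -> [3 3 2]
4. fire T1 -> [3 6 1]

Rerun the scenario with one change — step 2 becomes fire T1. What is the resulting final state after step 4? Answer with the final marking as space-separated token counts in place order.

(re-executing from step 2 with the substitution; state before step 2: [1 3 2])
2. fire T1 -> [1 6 1]
3. fire T3 -> [2 6 1]
4. fire T1 -> [2 9 0]

2 9 0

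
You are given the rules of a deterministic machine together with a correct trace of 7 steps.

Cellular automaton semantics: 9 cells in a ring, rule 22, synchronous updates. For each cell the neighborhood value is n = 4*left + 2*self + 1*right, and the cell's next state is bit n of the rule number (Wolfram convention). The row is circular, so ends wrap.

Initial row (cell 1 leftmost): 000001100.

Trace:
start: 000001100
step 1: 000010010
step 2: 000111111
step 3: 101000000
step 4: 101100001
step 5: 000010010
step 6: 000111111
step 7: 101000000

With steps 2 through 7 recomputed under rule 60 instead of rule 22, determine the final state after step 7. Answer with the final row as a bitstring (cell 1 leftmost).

(re-executing steps 2..7 under rule 60; state before step 2: 000010010)
step 2: 000011011
step 3: 100010110
step 4: 110011101
step 5: 001010011
step 6: 101111010
step 7: 111000111

111000111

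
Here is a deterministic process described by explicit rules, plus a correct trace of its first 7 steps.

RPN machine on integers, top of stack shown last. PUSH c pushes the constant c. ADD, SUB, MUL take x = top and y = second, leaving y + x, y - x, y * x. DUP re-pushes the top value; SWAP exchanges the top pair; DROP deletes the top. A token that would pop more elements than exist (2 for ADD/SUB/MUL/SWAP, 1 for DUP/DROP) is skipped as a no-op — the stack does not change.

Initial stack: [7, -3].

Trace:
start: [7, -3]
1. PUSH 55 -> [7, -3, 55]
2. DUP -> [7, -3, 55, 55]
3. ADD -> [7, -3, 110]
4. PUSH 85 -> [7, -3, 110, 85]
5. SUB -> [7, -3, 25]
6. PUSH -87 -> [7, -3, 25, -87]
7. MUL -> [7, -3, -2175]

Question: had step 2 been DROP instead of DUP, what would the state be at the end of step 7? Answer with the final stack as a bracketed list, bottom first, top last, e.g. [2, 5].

(re-executing from step 2 with the substitution; state before step 2: [7, -3, 55])
2. DROP -> [7, -3]
3. ADD -> [4]
4. PUSH 85 -> [4, 85]
5. SUB -> [-81]
6. PUSH -87 -> [-81, -87]
7. MUL -> [7047]

[7047]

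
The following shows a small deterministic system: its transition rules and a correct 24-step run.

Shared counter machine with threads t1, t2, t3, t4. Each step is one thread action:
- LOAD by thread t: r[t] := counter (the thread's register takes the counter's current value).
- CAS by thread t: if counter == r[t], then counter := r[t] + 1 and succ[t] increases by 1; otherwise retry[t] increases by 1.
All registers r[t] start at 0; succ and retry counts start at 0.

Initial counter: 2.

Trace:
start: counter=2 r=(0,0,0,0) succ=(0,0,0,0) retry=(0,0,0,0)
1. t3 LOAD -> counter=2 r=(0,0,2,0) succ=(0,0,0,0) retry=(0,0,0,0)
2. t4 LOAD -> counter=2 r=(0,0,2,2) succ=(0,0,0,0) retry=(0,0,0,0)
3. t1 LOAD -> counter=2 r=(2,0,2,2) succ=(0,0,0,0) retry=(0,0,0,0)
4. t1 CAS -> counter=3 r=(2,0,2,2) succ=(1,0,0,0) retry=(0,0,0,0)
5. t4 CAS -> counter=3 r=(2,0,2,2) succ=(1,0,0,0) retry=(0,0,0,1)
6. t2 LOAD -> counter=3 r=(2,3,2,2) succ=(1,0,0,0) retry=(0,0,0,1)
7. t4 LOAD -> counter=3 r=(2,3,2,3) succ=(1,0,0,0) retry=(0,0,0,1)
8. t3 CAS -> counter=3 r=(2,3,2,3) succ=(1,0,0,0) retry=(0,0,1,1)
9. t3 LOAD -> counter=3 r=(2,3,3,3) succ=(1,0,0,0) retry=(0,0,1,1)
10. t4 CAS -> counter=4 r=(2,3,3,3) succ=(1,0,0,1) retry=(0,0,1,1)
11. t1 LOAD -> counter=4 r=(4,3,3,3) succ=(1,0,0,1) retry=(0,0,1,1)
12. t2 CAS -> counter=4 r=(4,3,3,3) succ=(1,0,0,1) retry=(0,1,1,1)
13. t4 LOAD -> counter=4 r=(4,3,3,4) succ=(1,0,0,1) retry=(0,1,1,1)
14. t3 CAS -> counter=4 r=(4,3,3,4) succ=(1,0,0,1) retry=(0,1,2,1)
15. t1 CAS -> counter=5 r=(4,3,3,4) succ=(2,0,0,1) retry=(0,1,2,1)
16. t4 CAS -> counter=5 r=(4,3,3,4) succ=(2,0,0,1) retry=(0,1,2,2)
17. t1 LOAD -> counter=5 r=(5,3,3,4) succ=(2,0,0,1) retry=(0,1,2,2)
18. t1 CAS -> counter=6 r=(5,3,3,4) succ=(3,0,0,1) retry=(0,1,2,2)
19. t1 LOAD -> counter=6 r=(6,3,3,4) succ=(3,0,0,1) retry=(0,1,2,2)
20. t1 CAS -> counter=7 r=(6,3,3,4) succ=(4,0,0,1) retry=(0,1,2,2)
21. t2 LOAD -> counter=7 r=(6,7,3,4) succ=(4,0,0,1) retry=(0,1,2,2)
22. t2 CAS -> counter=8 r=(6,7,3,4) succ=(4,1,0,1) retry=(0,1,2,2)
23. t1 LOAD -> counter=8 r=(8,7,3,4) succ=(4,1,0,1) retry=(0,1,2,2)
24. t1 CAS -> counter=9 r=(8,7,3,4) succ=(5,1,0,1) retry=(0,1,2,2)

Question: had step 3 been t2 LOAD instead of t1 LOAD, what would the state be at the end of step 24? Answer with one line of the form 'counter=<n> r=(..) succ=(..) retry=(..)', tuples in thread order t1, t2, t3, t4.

counter=9 r=(8,7,3,4) succ=(4,1,0,2) retry=(1,1,2,1)

(re-executing from step 3 with the substitution; state before step 3: counter=2 r=(0,0,2,2) succ=(0,0,0,0) retry=(0,0,0,0))
3. t2 LOAD -> counter=2 r=(0,2,2,2) succ=(0,0,0,0) retry=(0,0,0,0)
4. t1 CAS -> counter=2 r=(0,2,2,2) succ=(0,0,0,0) retry=(1,0,0,0)
5. t4 CAS -> counter=3 r=(0,2,2,2) succ=(0,0,0,1) retry=(1,0,0,0)
6. t2 LOAD -> counter=3 r=(0,3,2,2) succ=(0,0,0,1) retry=(1,0,0,0)
7. t4 LOAD -> counter=3 r=(0,3,2,3) succ=(0,0,0,1) retry=(1,0,0,0)
8. t3 CAS -> counter=3 r=(0,3,2,3) succ=(0,0,0,1) retry=(1,0,1,0)
9. t3 LOAD -> counter=3 r=(0,3,3,3) succ=(0,0,0,1) retry=(1,0,1,0)
10. t4 CAS -> counter=4 r=(0,3,3,3) succ=(0,0,0,2) retry=(1,0,1,0)
11. t1 LOAD -> counter=4 r=(4,3,3,3) succ=(0,0,0,2) retry=(1,0,1,0)
12. t2 CAS -> counter=4 r=(4,3,3,3) succ=(0,0,0,2) retry=(1,1,1,0)
13. t4 LOAD -> counter=4 r=(4,3,3,4) succ=(0,0,0,2) retry=(1,1,1,0)
14. t3 CAS -> counter=4 r=(4,3,3,4) succ=(0,0,0,2) retry=(1,1,2,0)
15. t1 CAS -> counter=5 r=(4,3,3,4) succ=(1,0,0,2) retry=(1,1,2,0)
16. t4 CAS -> counter=5 r=(4,3,3,4) succ=(1,0,0,2) retry=(1,1,2,1)
17. t1 LOAD -> counter=5 r=(5,3,3,4) succ=(1,0,0,2) retry=(1,1,2,1)
18. t1 CAS -> counter=6 r=(5,3,3,4) succ=(2,0,0,2) retry=(1,1,2,1)
19. t1 LOAD -> counter=6 r=(6,3,3,4) succ=(2,0,0,2) retry=(1,1,2,1)
20. t1 CAS -> counter=7 r=(6,3,3,4) succ=(3,0,0,2) retry=(1,1,2,1)
21. t2 LOAD -> counter=7 r=(6,7,3,4) succ=(3,0,0,2) retry=(1,1,2,1)
22. t2 CAS -> counter=8 r=(6,7,3,4) succ=(3,1,0,2) retry=(1,1,2,1)
23. t1 LOAD -> counter=8 r=(8,7,3,4) succ=(3,1,0,2) retry=(1,1,2,1)
24. t1 CAS -> counter=9 r=(8,7,3,4) succ=(4,1,0,2) retry=(1,1,2,1)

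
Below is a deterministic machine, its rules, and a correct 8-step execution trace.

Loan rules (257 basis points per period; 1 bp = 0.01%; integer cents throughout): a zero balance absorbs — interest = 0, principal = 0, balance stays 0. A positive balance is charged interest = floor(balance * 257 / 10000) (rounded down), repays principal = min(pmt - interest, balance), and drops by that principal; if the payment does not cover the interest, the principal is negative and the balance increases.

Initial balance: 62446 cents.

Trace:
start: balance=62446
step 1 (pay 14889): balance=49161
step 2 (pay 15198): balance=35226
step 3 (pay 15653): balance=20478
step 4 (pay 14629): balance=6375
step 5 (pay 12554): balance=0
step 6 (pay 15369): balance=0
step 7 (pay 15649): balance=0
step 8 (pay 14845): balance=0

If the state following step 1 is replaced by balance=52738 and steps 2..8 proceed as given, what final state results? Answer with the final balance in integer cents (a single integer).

0

state after step 1 := balance=52738
step 2 (pay 15198): balance=38895
step 3 (pay 15653): balance=24241
step 4 (pay 14629): balance=10234
step 5 (pay 12554): balance=0
step 6 (pay 15369): balance=0
step 7 (pay 15649): balance=0
step 8 (pay 14845): balance=0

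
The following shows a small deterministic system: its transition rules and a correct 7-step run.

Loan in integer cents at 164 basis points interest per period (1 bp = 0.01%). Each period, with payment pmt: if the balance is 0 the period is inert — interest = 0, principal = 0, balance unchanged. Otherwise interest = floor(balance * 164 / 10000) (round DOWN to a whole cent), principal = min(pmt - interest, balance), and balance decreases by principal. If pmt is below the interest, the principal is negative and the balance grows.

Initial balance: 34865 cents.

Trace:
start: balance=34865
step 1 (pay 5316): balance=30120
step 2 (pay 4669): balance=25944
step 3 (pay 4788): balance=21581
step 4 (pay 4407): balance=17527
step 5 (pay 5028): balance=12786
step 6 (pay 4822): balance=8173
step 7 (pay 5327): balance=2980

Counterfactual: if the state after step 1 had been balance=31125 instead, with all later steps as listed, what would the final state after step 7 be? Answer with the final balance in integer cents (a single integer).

state after step 1 := balance=31125
step 2 (pay 4669): balance=26966
step 3 (pay 4788): balance=22620
step 4 (pay 4407): balance=18583
step 5 (pay 5028): balance=13859
step 6 (pay 4822): balance=9264
step 7 (pay 5327): balance=4088

4088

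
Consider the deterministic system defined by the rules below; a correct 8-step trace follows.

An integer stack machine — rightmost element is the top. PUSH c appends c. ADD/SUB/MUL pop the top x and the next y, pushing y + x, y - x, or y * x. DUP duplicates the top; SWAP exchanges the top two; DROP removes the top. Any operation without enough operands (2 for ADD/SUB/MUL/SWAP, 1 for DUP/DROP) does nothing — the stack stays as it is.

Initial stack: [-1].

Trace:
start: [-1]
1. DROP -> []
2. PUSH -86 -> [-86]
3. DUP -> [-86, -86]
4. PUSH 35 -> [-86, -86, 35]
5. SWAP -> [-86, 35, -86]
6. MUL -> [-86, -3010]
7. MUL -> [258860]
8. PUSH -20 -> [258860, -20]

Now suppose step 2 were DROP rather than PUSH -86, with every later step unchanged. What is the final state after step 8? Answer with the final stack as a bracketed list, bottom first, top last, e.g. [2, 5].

[35, -20]

(re-executing from step 2 with the substitution; state before step 2: [])
2. DROP -> []
3. DUP -> []
4. PUSH 35 -> [35]
5. SWAP -> [35]
6. MUL -> [35]
7. MUL -> [35]
8. PUSH -20 -> [35, -20]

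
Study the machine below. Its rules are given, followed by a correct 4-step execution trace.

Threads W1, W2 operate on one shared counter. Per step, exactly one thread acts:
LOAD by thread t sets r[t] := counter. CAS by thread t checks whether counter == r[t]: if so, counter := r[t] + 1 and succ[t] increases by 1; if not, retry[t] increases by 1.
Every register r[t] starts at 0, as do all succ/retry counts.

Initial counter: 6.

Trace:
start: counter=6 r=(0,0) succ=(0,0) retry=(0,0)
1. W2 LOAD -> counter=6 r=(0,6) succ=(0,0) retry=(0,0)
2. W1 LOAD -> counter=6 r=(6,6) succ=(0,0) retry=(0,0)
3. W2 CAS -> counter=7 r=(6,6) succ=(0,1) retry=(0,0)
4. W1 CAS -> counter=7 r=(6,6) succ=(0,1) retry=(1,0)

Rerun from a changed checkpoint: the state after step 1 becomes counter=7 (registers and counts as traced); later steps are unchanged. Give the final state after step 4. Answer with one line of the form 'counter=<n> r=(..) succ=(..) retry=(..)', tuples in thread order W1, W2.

counter=8 r=(7,6) succ=(1,0) retry=(0,1)

state after step 1 := counter=7 r=(0,6) succ=(0,0) retry=(0,0)
2. W1 LOAD -> counter=7 r=(7,6) succ=(0,0) retry=(0,0)
3. W2 CAS -> counter=7 r=(7,6) succ=(0,0) retry=(0,1)
4. W1 CAS -> counter=8 r=(7,6) succ=(1,0) retry=(0,1)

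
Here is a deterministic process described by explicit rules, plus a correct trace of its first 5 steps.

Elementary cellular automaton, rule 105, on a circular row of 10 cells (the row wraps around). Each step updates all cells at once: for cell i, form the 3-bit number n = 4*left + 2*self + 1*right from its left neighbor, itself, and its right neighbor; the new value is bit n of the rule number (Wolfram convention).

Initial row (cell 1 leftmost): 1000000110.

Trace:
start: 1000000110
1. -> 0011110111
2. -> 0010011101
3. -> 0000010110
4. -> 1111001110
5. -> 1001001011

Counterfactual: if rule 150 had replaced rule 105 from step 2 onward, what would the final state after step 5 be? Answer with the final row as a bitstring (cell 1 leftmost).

1001001011

(re-executing steps 2..5 under rule 150; state before step 2: 0011110111)
2. -> 1101100010
3. -> 0000010110
4. -> 0000110001
5. -> 1001001011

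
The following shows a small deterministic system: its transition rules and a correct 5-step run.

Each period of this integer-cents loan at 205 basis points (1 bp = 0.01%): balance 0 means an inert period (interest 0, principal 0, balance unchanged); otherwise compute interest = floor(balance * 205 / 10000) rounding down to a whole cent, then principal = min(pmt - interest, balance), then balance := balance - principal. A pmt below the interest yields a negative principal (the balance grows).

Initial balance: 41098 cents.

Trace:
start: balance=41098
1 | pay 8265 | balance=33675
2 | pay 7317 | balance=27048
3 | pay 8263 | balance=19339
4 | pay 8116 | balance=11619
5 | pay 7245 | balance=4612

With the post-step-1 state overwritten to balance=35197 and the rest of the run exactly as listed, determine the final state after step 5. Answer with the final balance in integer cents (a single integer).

state after step 1 := balance=35197
2 | pay 7317 | balance=28601
3 | pay 8263 | balance=20924
4 | pay 8116 | balance=13236
5 | pay 7245 | balance=6262

6262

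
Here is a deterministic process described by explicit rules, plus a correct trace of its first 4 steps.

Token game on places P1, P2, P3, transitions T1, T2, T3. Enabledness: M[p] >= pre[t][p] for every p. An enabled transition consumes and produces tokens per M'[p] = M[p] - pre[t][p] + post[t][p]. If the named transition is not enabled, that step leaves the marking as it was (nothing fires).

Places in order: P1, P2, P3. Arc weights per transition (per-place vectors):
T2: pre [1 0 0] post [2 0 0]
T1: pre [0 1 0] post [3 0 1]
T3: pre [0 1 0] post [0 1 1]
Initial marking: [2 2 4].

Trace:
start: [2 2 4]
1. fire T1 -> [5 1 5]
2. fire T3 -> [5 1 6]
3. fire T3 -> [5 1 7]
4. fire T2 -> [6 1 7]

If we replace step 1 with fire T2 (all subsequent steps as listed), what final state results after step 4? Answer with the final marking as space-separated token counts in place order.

4 2 6

(re-executing from step 1 with the substitution; state before step 1: [2 2 4])
1. fire T2 -> [3 2 4]
2. fire T3 -> [3 2 5]
3. fire T3 -> [3 2 6]
4. fire T2 -> [4 2 6]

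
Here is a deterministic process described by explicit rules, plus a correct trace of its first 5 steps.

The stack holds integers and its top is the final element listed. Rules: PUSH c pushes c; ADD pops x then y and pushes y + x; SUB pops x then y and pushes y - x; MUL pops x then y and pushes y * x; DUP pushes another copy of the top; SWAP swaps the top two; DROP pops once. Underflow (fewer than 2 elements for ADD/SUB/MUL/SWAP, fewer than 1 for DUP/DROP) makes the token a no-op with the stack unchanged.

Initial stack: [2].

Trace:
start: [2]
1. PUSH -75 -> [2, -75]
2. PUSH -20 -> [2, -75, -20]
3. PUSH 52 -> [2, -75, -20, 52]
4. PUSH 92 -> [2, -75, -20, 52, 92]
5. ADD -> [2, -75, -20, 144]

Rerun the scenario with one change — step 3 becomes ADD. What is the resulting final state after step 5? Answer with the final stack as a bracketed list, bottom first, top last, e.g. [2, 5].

(re-executing from step 3 with the substitution; state before step 3: [2, -75, -20])
3. ADD -> [2, -95]
4. PUSH 92 -> [2, -95, 92]
5. ADD -> [2, -3]

[2, -3]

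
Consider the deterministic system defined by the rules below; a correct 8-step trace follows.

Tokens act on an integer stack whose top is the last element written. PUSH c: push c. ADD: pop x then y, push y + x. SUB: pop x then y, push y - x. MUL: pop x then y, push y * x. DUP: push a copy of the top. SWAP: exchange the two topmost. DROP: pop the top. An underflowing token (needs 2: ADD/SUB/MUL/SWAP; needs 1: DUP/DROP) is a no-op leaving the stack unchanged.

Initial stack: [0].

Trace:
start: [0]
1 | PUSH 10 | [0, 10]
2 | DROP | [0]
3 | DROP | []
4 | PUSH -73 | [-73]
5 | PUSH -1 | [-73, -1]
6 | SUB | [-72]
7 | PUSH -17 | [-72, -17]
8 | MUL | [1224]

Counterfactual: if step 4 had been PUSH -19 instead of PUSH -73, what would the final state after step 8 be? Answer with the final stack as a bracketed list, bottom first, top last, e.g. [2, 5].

(re-executing from step 4 with the substitution; state before step 4: [])
4 | PUSH -19 | [-19]
5 | PUSH -1 | [-19, -1]
6 | SUB | [-18]
7 | PUSH -17 | [-18, -17]
8 | MUL | [306]

[306]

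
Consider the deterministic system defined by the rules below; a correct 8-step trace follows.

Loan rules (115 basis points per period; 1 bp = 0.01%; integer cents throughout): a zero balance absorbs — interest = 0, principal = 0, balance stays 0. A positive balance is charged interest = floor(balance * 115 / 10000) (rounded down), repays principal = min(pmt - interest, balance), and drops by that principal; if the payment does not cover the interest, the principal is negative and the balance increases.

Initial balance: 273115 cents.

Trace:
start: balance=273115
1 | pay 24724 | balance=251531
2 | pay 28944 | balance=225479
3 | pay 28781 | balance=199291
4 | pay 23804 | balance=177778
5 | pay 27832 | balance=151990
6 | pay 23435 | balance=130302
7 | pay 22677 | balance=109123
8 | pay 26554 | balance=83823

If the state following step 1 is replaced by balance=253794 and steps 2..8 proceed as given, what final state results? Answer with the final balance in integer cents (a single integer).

86276

state after step 1 := balance=253794
2 | pay 28944 | balance=227768
3 | pay 28781 | balance=201606
4 | pay 23804 | balance=180120
5 | pay 27832 | balance=154359
6 | pay 23435 | balance=132699
7 | pay 22677 | balance=111548
8 | pay 26554 | balance=86276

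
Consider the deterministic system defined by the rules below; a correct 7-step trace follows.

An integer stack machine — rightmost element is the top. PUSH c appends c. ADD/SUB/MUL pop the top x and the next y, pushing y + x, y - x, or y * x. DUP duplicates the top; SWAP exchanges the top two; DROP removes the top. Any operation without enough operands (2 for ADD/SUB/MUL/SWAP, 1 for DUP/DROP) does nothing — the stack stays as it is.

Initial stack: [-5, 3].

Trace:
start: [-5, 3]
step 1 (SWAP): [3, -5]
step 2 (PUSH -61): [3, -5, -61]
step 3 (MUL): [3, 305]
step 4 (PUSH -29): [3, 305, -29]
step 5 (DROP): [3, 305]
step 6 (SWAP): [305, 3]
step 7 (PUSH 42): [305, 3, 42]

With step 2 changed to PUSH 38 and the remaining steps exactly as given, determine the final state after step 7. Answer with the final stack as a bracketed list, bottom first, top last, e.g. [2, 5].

(re-executing from step 2 with the substitution; state before step 2: [3, -5])
step 2 (PUSH 38): [3, -5, 38]
step 3 (MUL): [3, -190]
step 4 (PUSH -29): [3, -190, -29]
step 5 (DROP): [3, -190]
step 6 (SWAP): [-190, 3]
step 7 (PUSH 42): [-190, 3, 42]

[-190, 3, 42]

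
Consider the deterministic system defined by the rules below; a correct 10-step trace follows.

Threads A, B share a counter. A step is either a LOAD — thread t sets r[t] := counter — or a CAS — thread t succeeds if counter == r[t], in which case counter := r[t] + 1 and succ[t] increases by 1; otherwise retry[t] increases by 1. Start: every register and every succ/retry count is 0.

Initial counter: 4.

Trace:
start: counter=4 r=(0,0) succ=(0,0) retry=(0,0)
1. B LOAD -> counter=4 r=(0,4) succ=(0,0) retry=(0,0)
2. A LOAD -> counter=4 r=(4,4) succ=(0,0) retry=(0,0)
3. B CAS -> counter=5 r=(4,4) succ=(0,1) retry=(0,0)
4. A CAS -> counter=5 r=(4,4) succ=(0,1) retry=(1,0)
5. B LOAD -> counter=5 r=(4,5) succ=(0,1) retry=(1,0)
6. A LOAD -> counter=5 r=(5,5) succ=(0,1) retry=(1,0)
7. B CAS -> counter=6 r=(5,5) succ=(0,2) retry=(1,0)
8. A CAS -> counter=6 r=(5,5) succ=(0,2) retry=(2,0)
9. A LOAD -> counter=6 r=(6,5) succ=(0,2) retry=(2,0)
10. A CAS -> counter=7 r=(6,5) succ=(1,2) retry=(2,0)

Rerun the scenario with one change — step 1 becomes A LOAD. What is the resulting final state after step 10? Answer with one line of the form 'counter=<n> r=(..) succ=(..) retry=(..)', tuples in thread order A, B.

(re-executing from step 1 with the substitution; state before step 1: counter=4 r=(0,0) succ=(0,0) retry=(0,0))
1. A LOAD -> counter=4 r=(4,0) succ=(0,0) retry=(0,0)
2. A LOAD -> counter=4 r=(4,0) succ=(0,0) retry=(0,0)
3. B CAS -> counter=4 r=(4,0) succ=(0,0) retry=(0,1)
4. A CAS -> counter=5 r=(4,0) succ=(1,0) retry=(0,1)
5. B LOAD -> counter=5 r=(4,5) succ=(1,0) retry=(0,1)
6. A LOAD -> counter=5 r=(5,5) succ=(1,0) retry=(0,1)
7. B CAS -> counter=6 r=(5,5) succ=(1,1) retry=(0,1)
8. A CAS -> counter=6 r=(5,5) succ=(1,1) retry=(1,1)
9. A LOAD -> counter=6 r=(6,5) succ=(1,1) retry=(1,1)
10. A CAS -> counter=7 r=(6,5) succ=(2,1) retry=(1,1)

counter=7 r=(6,5) succ=(2,1) retry=(1,1)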